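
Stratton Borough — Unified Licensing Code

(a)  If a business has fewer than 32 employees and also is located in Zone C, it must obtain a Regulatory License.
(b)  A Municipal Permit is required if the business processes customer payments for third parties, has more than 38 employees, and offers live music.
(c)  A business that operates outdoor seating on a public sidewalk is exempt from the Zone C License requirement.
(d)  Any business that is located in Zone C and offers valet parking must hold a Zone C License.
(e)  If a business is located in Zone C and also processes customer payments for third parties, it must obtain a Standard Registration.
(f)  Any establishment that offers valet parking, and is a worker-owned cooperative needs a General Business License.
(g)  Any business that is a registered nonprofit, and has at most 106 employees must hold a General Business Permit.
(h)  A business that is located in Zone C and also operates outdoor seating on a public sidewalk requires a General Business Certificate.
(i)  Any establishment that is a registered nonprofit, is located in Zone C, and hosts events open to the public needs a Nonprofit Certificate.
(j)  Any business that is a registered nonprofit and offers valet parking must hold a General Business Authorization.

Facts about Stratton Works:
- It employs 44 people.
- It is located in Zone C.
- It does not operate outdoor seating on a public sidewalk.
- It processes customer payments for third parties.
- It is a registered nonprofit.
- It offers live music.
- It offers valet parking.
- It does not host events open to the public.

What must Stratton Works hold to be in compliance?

General Business Authorization, General Business Permit, Municipal Permit, Standard Registration, Zone C License

(a) employees 44 ≥ 32; is located in Zone C → Regulatory License not required.
(b) processes customer payments for third parties; employees 44 > 38; offers live music → Municipal Permit required.
(c) does not operate outdoor seating on a public sidewalk → Zone C License exemption does not apply.
(d) is located in Zone C; offers valet parking → Zone C License required.
(e) is located in Zone C; processes customer payments for third parties → Standard Registration required.
(f) offers valet parking; is a registered nonprofit (not: is a worker-owned cooperative) → General Business License not required.
(g) is a registered nonprofit; employees 44 ≤ 106 → General Business Permit required.
(h) is located in Zone C; does not operate outdoor seating on a public sidewalk → General Business Certificate not required.
(i) is a registered nonprofit; is located in Zone C; does not host events open to the public → Nonprofit Certificate not required.
(j) is a registered nonprofit; offers valet parking → General Business Authorization required.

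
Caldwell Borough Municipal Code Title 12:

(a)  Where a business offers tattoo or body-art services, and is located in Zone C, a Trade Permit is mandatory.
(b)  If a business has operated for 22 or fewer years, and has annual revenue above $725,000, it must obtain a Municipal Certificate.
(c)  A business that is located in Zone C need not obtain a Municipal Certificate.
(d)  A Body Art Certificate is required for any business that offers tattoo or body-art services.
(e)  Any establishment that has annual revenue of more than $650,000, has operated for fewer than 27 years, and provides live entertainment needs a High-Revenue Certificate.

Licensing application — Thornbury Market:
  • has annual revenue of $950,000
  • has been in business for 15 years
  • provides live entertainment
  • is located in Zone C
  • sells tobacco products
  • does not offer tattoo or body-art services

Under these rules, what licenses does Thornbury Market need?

High-Revenue Certificate

(a) does not offer tattoo or body-art services; is located in Zone C → Trade Permit not required.
(b) years in business 15 ≤ 22; revenue $950,000 > $725,000 → Municipal Certificate required.
(c) is located in Zone C → exempt from Municipal Certificate.
(d) does not offer tattoo or body-art services → Body Art Certificate not required.
(e) revenue $950,000 > $650,000; years in business 15 < 27; provides live entertainment → High-Revenue Certificate required.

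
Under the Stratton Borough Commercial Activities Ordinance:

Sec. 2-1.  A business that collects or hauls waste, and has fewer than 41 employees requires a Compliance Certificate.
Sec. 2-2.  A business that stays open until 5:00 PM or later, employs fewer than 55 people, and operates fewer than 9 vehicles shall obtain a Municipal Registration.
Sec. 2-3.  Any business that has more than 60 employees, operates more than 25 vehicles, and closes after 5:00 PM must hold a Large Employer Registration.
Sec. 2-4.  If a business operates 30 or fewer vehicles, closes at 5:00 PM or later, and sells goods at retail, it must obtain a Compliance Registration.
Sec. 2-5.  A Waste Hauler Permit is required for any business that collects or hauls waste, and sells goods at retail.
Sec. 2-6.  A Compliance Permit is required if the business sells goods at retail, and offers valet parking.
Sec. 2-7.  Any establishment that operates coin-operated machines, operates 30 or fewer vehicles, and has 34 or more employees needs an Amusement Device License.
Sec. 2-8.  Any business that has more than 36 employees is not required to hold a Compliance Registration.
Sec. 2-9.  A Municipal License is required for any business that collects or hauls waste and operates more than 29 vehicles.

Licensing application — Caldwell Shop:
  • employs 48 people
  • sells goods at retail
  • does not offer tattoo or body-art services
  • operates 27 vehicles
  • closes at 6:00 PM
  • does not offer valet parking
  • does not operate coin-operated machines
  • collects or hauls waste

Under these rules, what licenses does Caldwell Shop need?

Waste Hauler Permit

Sec. 2-1. collects or hauls waste; employees 48 ≥ 41 → Compliance Certificate not required.
Sec. 2-2. closes 6:00 PM, after 5:00 PM; employees 48 < 55; vehicles 27 ≥ 9 → Municipal Registration not required.
Sec. 2-3. employees 48 ≤ 60; vehicles 27 > 25; closes 6:00 PM, after 5:00 PM → Large Employer Registration not required.
Sec. 2-4. vehicles 27 ≤ 30; closes 6:00 PM, after 5:00 PM; sells goods at retail → Compliance Registration required.
Sec. 2-5. collects or hauls waste; sells goods at retail → Waste Hauler Permit required.
Sec. 2-6. sells goods at retail; does not offer valet parking → Compliance Permit not required.
Sec. 2-7. does not operate coin-operated machines; vehicles 27 ≤ 30; employees 48 ≥ 34 → Amusement Device License not required.
Sec. 2-8. employees 48 > 36 → exempt from Compliance Registration.
Sec. 2-9. collects or hauls waste; vehicles 27 ≤ 29 → Municipal License not required.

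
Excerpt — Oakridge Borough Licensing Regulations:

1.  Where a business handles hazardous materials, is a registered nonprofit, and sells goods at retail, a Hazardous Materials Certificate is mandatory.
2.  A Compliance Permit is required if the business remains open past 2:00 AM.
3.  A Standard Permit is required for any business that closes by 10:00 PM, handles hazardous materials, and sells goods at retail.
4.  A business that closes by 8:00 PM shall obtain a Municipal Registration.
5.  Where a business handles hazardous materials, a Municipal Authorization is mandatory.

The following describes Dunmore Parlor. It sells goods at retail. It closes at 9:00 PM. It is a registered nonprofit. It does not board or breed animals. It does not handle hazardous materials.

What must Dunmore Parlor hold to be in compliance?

1. does not handle hazardous materials; is a registered nonprofit; sells goods at retail → Hazardous Materials Certificate not required.
2. closes 9:00 PM, at/before 2:00 AM → Compliance Permit not required.
3. closes 9:00 PM, at/before 10:00 PM; does not handle hazardous materials; sells goods at retail → Standard Permit not required.
4. closes 9:00 PM, after 8:00 PM → Municipal Registration not required.
5. does not handle hazardous materials → Municipal Authorization not required.

None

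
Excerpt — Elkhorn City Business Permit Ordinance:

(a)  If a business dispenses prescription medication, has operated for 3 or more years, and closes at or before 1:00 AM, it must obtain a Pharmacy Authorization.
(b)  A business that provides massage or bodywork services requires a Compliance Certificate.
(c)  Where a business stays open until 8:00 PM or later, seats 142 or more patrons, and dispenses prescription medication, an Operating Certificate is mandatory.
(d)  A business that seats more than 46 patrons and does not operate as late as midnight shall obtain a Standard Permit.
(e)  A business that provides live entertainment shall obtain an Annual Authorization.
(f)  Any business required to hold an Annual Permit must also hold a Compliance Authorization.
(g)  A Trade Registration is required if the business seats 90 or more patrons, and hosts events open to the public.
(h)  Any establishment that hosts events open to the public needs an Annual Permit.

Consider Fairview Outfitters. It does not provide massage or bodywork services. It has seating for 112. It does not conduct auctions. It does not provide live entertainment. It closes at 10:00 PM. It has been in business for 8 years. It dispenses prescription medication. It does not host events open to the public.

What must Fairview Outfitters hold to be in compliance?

(a) dispenses prescription medication; years in business 8 ≥ 3; closes 10:00 PM, at/before 1:00 AM → Pharmacy Authorization required.
(b) does not provide massage or bodywork services → Compliance Certificate not required.
(c) closes 10:00 PM, after 8:00 PM; seating 112 < 142; dispenses prescription medication → Operating Certificate not required.
(d) seating 112 > 46; closes 10:00 PM, at/before midnight → Standard Permit required.
(e) does not provide live entertainment → Annual Authorization not required.
(f) Annual Permit is not required → no effect.
(g) seating 112 ≥ 90; does not host events open to the public → Trade Registration not required.
(h) does not host events open to the public → Annual Permit not required.

Pharmacy Authorization, Standard Permit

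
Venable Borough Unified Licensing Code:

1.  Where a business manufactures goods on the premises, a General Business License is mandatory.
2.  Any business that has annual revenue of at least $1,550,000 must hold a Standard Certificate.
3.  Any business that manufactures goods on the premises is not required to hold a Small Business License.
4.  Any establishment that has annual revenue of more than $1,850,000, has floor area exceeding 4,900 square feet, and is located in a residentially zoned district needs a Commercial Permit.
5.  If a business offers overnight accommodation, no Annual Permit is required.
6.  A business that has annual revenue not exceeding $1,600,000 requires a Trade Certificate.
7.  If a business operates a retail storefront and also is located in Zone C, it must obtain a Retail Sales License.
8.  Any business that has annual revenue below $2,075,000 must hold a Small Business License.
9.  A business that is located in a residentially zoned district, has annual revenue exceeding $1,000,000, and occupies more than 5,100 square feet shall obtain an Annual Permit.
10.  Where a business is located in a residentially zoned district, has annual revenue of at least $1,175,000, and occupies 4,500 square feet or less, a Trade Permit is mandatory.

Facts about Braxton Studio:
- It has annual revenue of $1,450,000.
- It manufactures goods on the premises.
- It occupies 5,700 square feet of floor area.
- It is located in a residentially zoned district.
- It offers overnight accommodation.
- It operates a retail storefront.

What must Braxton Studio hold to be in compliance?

General Business License, Trade Certificate

1. manufactures goods on the premises → General Business License required.
2. revenue $1,450,000 < $1,550,000 → Standard Certificate not required.
3. manufactures goods on the premises → exempt from Small Business License.
4. revenue $1,450,000 ≤ $1,850,000; floor area 5,700 square feet > 4,900 square feet; is located in a residentially zoned district → Commercial Permit not required.
5. offers overnight accommodation → exempt from Annual Permit.
6. revenue $1,450,000 ≤ $1,600,000 → Trade Certificate required.
7. operates a retail storefront; is located in a residentially zoned district (not: is located in Zone C) → Retail Sales License not required.
8. revenue $1,450,000 < $2,075,000 → Small Business License required.
9. is located in a residentially zoned district; revenue $1,450,000 > $1,000,000; floor area 5,700 square feet > 5,100 square feet → Annual Permit required.
10. is located in a residentially zoned district; revenue $1,450,000 ≥ $1,175,000; floor area 5,700 square feet > 4,500 square feet → Trade Permit not required.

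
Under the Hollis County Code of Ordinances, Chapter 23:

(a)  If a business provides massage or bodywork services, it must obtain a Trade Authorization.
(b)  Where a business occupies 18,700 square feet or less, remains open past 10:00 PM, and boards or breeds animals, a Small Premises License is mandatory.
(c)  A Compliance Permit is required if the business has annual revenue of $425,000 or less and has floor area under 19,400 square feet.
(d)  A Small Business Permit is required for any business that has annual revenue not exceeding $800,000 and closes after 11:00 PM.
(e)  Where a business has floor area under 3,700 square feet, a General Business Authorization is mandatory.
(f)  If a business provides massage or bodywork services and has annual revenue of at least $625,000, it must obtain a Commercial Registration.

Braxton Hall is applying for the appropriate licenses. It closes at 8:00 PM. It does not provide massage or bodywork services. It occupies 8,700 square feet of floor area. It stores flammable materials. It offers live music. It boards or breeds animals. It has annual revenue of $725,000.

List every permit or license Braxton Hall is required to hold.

(a) does not provide massage or bodywork services → Trade Authorization not required.
(b) floor area 8,700 square feet ≤ 18,700 square feet; closes 8:00 PM, at/before 10:00 PM; boards or breeds animals → Small Premises License not required.
(c) revenue $725,000 > $425,000; floor area 8,700 square feet < 19,400 square feet → Compliance Permit not required.
(d) revenue $725,000 ≤ $800,000; closes 8:00 PM, at/before 11:00 PM → Small Business Permit not required.
(e) floor area 8,700 square feet ≥ 3,700 square feet → General Business Authorization not required.
(f) does not provide massage or bodywork services; revenue $725,000 ≥ $625,000 → Commercial Registration not required.

None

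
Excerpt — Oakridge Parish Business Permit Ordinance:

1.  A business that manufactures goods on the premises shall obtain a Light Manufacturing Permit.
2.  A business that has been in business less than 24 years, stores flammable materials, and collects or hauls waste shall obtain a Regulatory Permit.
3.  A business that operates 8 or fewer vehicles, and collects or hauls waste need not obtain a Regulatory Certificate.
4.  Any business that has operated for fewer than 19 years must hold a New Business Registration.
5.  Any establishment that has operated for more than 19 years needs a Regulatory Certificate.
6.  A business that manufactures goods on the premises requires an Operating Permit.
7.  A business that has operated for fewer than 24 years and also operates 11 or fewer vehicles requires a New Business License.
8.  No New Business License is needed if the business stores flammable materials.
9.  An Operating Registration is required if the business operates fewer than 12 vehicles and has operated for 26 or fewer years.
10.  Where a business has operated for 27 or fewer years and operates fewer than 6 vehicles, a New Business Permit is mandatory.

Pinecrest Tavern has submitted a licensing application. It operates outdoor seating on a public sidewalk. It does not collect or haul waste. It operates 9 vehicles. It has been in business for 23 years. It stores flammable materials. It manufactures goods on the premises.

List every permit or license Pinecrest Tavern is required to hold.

Light Manufacturing Permit, Operating Permit, Operating Registration, Regulatory Certificate

1. manufactures goods on the premises → Light Manufacturing Permit required.
2. years in business 23 < 24; stores flammable materials; does not collect or haul waste → Regulatory Permit not required.
3. vehicles 9 > 8; does not collect or haul waste → Regulatory Certificate exemption does not apply.
4. years in business 23 ≥ 19 → New Business Registration not required.
5. years in business 23 > 19 → Regulatory Certificate required.
6. manufactures goods on the premises → Operating Permit required.
7. years in business 23 < 24; vehicles 9 ≤ 11 → New Business License required.
8. stores flammable materials → exempt from New Business License.
9. vehicles 9 < 12; years in business 23 ≤ 26 → Operating Registration required.
10. years in business 23 ≤ 27; vehicles 9 ≥ 6 → New Business Permit not required.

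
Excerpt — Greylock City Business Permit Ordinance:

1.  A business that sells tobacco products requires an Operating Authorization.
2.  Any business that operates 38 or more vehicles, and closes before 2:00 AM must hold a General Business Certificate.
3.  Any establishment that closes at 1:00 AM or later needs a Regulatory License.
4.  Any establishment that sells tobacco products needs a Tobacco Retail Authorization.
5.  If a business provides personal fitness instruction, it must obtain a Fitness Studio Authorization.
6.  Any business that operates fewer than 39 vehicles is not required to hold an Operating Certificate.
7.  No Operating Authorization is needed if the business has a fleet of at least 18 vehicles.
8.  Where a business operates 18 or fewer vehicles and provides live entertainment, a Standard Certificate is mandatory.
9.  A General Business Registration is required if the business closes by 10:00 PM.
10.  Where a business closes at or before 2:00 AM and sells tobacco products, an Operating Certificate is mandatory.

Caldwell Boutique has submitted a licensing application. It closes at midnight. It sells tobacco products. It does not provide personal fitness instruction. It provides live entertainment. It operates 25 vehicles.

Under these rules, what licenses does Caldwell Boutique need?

1. sells tobacco products → Operating Authorization required.
2. vehicles 25 < 38; closes midnight, at/before 2:00 AM → General Business Certificate not required.
3. closes midnight, at/before 1:00 AM → Regulatory License not required.
4. sells tobacco products → Tobacco Retail Authorization required.
5. does not provide personal fitness instruction → Fitness Studio Authorization not required.
6. vehicles 25 < 39 → exempt from Operating Certificate.
7. vehicles 25 ≥ 18 → exempt from Operating Authorization.
8. vehicles 25 > 18; provides live entertainment → Standard Certificate not required.
9. closes midnight, after 10:00 PM → General Business Registration not required.
10. closes midnight, at/before 2:00 AM; sells tobacco products → Operating Certificate required.

Tobacco Retail Authorization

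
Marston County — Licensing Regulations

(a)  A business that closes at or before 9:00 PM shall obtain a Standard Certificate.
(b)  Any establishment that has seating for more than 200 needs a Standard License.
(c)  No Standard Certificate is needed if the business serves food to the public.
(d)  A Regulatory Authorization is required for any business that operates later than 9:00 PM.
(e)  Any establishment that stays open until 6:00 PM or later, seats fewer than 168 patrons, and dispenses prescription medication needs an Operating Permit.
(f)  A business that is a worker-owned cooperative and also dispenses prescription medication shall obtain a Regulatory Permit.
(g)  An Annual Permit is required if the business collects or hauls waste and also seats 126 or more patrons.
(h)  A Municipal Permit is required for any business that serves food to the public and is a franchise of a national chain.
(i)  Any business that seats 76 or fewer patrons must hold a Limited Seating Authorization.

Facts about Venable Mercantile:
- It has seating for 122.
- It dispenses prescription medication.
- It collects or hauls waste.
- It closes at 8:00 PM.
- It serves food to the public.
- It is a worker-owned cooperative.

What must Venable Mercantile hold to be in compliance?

Operating Permit, Regulatory Permit

(a) closes 8:00 PM, at/before 9:00 PM → Standard Certificate required.
(b) seating 122 ≤ 200 → Standard License not required.
(c) serves food to the public → exempt from Standard Certificate.
(d) closes 8:00 PM, at/before 9:00 PM → Regulatory Authorization not required.
(e) closes 8:00 PM, after 6:00 PM; seating 122 < 168; dispenses prescription medication → Operating Permit required.
(f) is a worker-owned cooperative; dispenses prescription medication → Regulatory Permit required.
(g) collects or hauls waste; seating 122 < 126 → Annual Permit not required.
(h) serves food to the public; is a worker-owned cooperative (not: is a franchise of a national chain) → Municipal Permit not required.
(i) seating 122 > 76 → Limited Seating Authorization not required.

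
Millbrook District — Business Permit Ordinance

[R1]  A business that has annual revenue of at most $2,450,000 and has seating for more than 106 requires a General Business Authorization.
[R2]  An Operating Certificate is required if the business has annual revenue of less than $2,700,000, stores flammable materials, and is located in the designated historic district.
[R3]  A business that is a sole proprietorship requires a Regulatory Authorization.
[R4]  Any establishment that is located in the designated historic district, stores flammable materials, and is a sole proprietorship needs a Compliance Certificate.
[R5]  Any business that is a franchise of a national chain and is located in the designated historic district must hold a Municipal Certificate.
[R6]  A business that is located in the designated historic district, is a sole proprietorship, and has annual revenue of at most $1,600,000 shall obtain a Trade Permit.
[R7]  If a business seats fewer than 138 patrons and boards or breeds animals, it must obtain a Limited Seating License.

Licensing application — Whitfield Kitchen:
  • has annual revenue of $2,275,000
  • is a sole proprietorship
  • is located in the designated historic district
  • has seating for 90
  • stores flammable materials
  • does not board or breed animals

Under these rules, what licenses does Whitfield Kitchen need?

Compliance Certificate, Operating Certificate, Regulatory Authorization

[R1] revenue $2,275,000 ≤ $2,450,000; seating 90 ≤ 106 → General Business Authorization not required.
[R2] revenue $2,275,000 < $2,700,000; stores flammable materials; is located in the designated historic district → Operating Certificate required.
[R3] is a sole proprietorship → Regulatory Authorization required.
[R4] is located in the designated historic district; stores flammable materials; is a sole proprietorship → Compliance Certificate required.
[R5] is a sole proprietorship (not: is a franchise of a national chain); is located in the designated historic district → Municipal Certificate not required.
[R6] is located in the designated historic district; is a sole proprietorship; revenue $2,275,000 > $1,600,000 → Trade Permit not required.
[R7] seating 90 < 138; does not board or breed animals → Limited Seating License not required.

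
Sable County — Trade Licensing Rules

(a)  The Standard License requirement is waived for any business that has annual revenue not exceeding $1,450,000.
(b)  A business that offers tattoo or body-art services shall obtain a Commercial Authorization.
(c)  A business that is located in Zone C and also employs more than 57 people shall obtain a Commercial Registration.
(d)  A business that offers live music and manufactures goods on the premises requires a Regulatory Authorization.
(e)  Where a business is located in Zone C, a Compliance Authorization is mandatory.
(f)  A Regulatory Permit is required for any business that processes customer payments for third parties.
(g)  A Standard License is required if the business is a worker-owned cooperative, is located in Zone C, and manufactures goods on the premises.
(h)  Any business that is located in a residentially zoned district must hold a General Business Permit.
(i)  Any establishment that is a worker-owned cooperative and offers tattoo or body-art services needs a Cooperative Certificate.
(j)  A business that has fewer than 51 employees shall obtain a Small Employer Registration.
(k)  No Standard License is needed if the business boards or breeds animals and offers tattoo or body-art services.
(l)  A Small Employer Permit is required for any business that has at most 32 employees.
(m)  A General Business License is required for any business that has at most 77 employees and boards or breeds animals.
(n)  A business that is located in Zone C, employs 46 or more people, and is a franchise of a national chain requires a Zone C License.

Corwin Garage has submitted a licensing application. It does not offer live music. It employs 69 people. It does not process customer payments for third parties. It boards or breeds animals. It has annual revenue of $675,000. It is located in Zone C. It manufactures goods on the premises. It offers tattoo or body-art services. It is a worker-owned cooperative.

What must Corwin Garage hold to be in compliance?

(a) revenue $675,000 ≤ $1,450,000 → exempt from Standard License.
(b) offers tattoo or body-art services → Commercial Authorization required.
(c) is located in Zone C; employees 69 > 57 → Commercial Registration required.
(d) does not offer live music; manufactures goods on the premises → Regulatory Authorization not required.
(e) is located in Zone C → Compliance Authorization required.
(f) does not process customer payments for third parties → Regulatory Permit not required.
(g) is a worker-owned cooperative; is located in Zone C; manufactures goods on the premises → Standard License required.
(h) is located in Zone C (not: is located in a residentially zoned district) → General Business Permit not required.
(i) is a worker-owned cooperative; offers tattoo or body-art services → Cooperative Certificate required.
(j) employees 69 ≥ 51 → Small Employer Registration not required.
(k) boards or breeds animals; offers tattoo or body-art services → exempt from Standard License.
(l) employees 69 > 32 → Small Employer Permit not required.
(m) employees 69 ≤ 77; boards or breeds animals → General Business License required.
(n) is located in Zone C; employees 69 ≥ 46; is a worker-owned cooperative (not: is a franchise of a national chain) → Zone C License not required.

Commercial Authorization, Commercial Registration, Compliance Authorization, Cooperative Certificate, General Business License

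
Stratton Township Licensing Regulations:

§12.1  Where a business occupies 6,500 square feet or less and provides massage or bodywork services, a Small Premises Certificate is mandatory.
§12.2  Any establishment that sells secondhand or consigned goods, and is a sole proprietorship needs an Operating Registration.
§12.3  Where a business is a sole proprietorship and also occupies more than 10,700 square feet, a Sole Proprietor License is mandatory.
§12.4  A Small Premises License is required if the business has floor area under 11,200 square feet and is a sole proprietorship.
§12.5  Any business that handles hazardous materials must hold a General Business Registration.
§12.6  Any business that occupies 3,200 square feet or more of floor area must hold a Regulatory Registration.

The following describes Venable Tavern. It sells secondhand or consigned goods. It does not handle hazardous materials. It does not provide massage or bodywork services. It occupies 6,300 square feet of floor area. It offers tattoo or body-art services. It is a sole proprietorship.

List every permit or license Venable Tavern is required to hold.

§12.1 floor area 6,300 square feet ≤ 6,500 square feet; does not provide massage or bodywork services → Small Premises Certificate not required.
§12.2 sells secondhand or consigned goods; is a sole proprietorship → Operating Registration required.
§12.3 is a sole proprietorship; floor area 6,300 square feet ≤ 10,700 square feet → Sole Proprietor License not required.
§12.4 floor area 6,300 square feet < 11,200 square feet; is a sole proprietorship → Small Premises License required.
§12.5 does not handle hazardous materials → General Business Registration not required.
§12.6 floor area 6,300 square feet ≥ 3,200 square feet → Regulatory Registration required.

Operating Registration, Regulatory Registration, Small Premises License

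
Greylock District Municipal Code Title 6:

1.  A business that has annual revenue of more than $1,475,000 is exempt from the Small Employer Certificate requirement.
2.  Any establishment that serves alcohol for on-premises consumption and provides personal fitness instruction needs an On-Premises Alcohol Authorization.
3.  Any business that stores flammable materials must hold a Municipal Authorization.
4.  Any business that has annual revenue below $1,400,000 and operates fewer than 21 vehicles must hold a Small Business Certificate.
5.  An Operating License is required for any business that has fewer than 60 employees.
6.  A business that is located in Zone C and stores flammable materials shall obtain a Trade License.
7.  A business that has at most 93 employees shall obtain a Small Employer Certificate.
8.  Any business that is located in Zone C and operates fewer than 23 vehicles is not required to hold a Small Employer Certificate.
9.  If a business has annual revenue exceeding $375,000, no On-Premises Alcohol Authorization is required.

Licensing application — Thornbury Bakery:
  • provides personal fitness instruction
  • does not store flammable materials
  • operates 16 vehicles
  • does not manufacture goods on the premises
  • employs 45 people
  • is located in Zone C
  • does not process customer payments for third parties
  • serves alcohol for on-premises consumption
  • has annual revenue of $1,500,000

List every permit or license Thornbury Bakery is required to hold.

1. revenue $1,500,000 > $1,475,000 → exempt from Small Employer Certificate.
2. serves alcohol for on-premises consumption; provides personal fitness instruction → On-Premises Alcohol Authorization required.
3. does not store flammable materials → Municipal Authorization not required.
4. revenue $1,500,000 ≥ $1,400,000; vehicles 16 < 21 → Small Business Certificate not required.
5. employees 45 < 60 → Operating License required.
6. is located in Zone C; does not store flammable materials → Trade License not required.
7. employees 45 ≤ 93 → Small Employer Certificate required.
8. is located in Zone C; vehicles 16 < 23 → exempt from Small Employer Certificate.
9. revenue $1,500,000 > $375,000 → exempt from On-Premises Alcohol Authorization.

Operating License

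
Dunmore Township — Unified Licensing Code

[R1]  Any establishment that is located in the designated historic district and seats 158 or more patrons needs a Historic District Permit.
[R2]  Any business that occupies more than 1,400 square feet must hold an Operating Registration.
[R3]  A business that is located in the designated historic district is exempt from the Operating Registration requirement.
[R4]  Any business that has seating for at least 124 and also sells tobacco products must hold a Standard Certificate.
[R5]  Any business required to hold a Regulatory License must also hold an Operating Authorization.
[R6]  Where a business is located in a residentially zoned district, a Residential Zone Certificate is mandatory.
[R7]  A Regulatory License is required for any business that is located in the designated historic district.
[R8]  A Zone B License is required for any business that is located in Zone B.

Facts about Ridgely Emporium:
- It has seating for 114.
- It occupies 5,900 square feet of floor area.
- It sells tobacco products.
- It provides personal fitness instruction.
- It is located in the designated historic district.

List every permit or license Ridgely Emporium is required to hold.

[R1] is located in the designated historic district; seating 114 < 158 → Historic District Permit not required.
[R2] floor area 5,900 square feet > 1,400 square feet → Operating Registration required.
[R3] is located in the designated historic district → exempt from Operating Registration.
[R4] seating 114 < 124; sells tobacco products → Standard Certificate not required.
[R5] Regulatory License is required → Operating Authorization also required.
[R6] is located in the designated historic district (not: is located in a residentially zoned district) → Residential Zone Certificate not required.
[R7] is located in the designated historic district → Regulatory License required.
[R8] is located in the designated historic district (not: is located in Zone B) → Zone B License not required.

Operating Authorization, Regulatory License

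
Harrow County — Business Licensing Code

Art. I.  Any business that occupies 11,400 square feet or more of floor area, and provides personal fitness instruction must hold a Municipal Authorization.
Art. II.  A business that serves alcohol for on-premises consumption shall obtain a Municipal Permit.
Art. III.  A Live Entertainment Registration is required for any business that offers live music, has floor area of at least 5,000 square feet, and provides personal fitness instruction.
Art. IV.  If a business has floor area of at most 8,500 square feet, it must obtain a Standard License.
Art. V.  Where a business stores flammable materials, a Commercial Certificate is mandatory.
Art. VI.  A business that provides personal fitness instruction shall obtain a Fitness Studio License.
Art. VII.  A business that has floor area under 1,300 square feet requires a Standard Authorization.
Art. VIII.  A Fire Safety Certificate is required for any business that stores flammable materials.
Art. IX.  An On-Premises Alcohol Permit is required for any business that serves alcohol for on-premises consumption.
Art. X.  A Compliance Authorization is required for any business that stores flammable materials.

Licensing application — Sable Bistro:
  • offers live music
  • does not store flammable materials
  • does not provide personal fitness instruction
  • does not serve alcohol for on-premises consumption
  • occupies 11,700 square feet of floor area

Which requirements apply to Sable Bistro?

Art. I. floor area 11,700 square feet ≥ 11,400 square feet; does not provide personal fitness instruction → Municipal Authorization not required.
Art. II. does not serve alcohol for on-premises consumption → Municipal Permit not required.
Art. III. offers live music; floor area 11,700 square feet ≥ 5,000 square feet; does not provide personal fitness instruction → Live Entertainment Registration not required.
Art. IV. floor area 11,700 square feet > 8,500 square feet → Standard License not required.
Art. V. does not store flammable materials → Commercial Certificate not required.
Art. VI. does not provide personal fitness instruction → Fitness Studio License not required.
Art. VII. floor area 11,700 square feet ≥ 1,300 square feet → Standard Authorization not required.
Art. VIII. does not store flammable materials → Fire Safety Certificate not required.
Art. IX. does not serve alcohol for on-premises consumption → On-Premises Alcohol Permit not required.
Art. X. does not store flammable materials → Compliance Authorization not required.

None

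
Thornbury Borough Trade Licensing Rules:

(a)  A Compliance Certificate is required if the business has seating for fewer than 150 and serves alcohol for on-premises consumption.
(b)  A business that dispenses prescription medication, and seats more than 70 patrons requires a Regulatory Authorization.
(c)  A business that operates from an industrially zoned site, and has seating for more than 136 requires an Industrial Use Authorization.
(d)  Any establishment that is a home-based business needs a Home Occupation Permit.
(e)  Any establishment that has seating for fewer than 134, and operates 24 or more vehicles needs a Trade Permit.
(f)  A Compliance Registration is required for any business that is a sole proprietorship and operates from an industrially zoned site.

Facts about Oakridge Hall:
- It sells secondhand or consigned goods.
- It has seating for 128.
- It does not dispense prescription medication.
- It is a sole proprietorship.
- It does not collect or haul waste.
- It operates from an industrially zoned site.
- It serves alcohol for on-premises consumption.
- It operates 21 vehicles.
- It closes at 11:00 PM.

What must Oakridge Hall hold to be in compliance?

Compliance Certificate, Compliance Registration

(a) seating 128 < 150; serves alcohol for on-premises consumption → Compliance Certificate required.
(b) does not dispense prescription medication; seating 128 > 70 → Regulatory Authorization not required.
(c) operates from an industrially zoned site; seating 128 ≤ 136 → Industrial Use Authorization not required.
(d) operates from an industrially zoned site (not: is a home-based business) → Home Occupation Permit not required.
(e) seating 128 < 134; vehicles 21 < 24 → Trade Permit not required.
(f) is a sole proprietorship; operates from an industrially zoned site → Compliance Registration required.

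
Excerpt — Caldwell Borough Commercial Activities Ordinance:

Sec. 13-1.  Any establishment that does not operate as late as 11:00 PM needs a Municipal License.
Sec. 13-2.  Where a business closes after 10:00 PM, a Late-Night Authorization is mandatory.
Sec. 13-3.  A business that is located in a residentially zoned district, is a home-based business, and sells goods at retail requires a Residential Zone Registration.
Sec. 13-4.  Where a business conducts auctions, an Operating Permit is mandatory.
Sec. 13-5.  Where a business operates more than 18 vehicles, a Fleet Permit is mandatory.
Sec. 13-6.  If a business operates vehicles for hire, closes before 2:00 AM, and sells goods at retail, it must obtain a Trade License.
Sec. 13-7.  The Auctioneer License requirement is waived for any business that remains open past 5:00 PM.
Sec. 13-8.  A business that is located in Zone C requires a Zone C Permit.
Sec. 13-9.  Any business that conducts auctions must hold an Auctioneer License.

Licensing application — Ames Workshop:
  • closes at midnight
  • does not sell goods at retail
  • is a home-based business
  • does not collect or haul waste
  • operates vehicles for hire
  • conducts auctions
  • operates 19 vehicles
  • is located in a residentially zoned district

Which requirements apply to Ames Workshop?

Sec. 13-1. closes midnight, after 11:00 PM → Municipal License not required.
Sec. 13-2. closes midnight, after 10:00 PM → Late-Night Authorization required.
Sec. 13-3. is located in a residentially zoned district; is a home-based business; does not sell goods at retail → Residential Zone Registration not required.
Sec. 13-4. conducts auctions → Operating Permit required.
Sec. 13-5. vehicles 19 > 18 → Fleet Permit required.
Sec. 13-6. operates vehicles for hire; closes midnight, at/before 2:00 AM; does not sell goods at retail → Trade License not required.
Sec. 13-7. closes midnight, after 5:00 PM → exempt from Auctioneer License.
Sec. 13-8. is located in a residentially zoned district (not: is located in Zone C) → Zone C Permit not required.
Sec. 13-9. conducts auctions → Auctioneer License required.

Fleet Permit, Late-Night Authorization, Operating Permit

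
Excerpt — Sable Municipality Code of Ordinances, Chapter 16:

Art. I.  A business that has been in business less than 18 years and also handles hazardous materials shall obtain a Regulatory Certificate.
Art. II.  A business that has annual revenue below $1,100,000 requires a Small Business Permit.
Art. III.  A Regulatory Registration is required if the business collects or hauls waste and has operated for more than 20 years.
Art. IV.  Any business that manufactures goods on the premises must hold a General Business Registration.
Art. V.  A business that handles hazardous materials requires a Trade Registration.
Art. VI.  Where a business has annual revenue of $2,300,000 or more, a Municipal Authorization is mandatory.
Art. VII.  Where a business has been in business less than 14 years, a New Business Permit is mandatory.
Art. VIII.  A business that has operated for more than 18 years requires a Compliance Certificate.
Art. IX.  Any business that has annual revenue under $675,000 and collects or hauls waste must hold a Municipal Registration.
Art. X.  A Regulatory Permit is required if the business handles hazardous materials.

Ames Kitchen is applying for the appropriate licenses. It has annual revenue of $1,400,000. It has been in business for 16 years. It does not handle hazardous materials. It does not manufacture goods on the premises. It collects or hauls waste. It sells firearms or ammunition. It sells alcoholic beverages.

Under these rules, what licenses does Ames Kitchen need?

Art. I. years in business 16 < 18; does not handle hazardous materials → Regulatory Certificate not required.
Art. II. revenue $1,400,000 ≥ $1,100,000 → Small Business Permit not required.
Art. III. collects or hauls waste; years in business 16 ≤ 20 → Regulatory Registration not required.
Art. IV. does not manufacture goods on the premises → General Business Registration not required.
Art. V. does not handle hazardous materials → Trade Registration not required.
Art. VI. revenue $1,400,000 < $2,300,000 → Municipal Authorization not required.
Art. VII. years in business 16 ≥ 14 → New Business Permit not required.
Art. VIII. years in business 16 ≤ 18 → Compliance Certificate not required.
Art. IX. revenue $1,400,000 ≥ $675,000; collects or hauls waste → Municipal Registration not required.
Art. X. does not handle hazardous materials → Regulatory Permit not required.

None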